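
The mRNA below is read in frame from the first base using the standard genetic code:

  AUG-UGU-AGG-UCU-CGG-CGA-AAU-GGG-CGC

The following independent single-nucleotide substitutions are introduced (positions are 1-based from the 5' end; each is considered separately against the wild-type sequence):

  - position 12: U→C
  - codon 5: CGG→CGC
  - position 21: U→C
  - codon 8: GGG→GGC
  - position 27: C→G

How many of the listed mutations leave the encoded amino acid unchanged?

5

Codon 4: UCU (Ser) → UCC (Ser) — synonymous.
Codon 5: CGG (Arg) → CGC (Arg) — synonymous.
Codon 7: AAU (Asn) → AAC (Asn) — synonymous.
Codon 8: GGG (Gly) → GGC (Gly) — synonymous.
Codon 9: CGC (Arg) → CGG (Arg) — synonymous.
Synonymous: 5 of 5.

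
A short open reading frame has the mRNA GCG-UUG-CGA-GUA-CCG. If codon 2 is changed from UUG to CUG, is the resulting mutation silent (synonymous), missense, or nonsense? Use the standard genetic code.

silent

Position 4 falls in codon 2: UUG → Leu.
After the substitution the codon is CUG → Leu.
Both encode Leu, so the change is synonymous.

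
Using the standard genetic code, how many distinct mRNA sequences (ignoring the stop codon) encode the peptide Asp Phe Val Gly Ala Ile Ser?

Asp: 2 codons.
Phe: 2 codons.
Val: 4 codons.
Gly: 4 codons.
Ala: 4 codons.
Ile: 3 codons.
Ser: 6 codons.
2 × 2 × 4 × 4 × 4 × 3 × 6 = 4608.

4608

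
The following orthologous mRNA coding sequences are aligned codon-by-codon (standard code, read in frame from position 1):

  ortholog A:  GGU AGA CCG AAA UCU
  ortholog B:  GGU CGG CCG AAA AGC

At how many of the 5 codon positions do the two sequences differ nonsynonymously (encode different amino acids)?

Codon 1: GGU Gly / GGU Gly — identical.
Codon 2: AGA Arg / CGG Arg — synonymous.
Codon 3: CCG Pro / CCG Pro — identical.
Codon 4: AAA Lys / AAA Lys — identical.
Codon 5: UCU Ser / AGC Ser — synonymous.
Nonsynonymous differences: 0.

0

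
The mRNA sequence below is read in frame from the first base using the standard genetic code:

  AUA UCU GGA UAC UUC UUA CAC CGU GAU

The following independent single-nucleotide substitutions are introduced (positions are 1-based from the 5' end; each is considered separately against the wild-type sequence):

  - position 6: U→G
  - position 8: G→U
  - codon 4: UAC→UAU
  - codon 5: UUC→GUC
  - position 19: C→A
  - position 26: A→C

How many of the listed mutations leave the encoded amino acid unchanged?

Codon 2: UCU (Ser) → UCG (Ser) — synonymous.
Codon 3: GGA (Gly) → GUA (Val) — missense.
Codon 4: UAC (Tyr) → UAU (Tyr) — synonymous.
Codon 5: UUC (Phe) → GUC (Val) — missense.
Codon 7: CAC (His) → AAC (Asn) — missense.
Codon 9: GAU (Asp) → GCU (Ala) — missense.
Synonymous: 2 of 6.

2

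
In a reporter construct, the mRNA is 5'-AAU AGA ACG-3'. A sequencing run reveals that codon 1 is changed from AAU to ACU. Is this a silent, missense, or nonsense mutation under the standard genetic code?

missense

Position 2 falls in codon 1: AAU → Asn.
After the substitution the codon is ACU → Thr.
Asn ≠ Thr, so this is a missense mutation.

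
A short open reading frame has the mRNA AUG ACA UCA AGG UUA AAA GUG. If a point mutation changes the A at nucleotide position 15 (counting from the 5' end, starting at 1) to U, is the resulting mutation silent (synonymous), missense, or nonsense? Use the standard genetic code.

missense

Position 15 falls in codon 5: UUA → Leu.
After the substitution the codon is UUU → Phe.
Leu ≠ Phe, so this is a missense mutation.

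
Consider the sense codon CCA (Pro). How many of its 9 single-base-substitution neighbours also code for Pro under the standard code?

Position 1: none → 0 synonymous.
Position 2: none → 0 synonymous.
Position 3: CCU, CCC, CCG → 3 synonymous.
Total: 0 + 0 + 3 = 3.

3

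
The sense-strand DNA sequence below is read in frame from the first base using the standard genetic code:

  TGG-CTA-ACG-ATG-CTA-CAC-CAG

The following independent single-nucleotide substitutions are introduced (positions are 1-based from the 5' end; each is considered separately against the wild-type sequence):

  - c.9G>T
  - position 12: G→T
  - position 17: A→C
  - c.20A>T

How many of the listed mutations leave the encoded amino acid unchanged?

Codon 3: ACG (Thr) → ACT (Thr) — synonymous.
Codon 4: ATG (Met) → ATT (Ile) — missense.
Codon 6: CAC (His) → CCC (Pro) — missense.
Codon 7: CAG (Gln) → CTG (Leu) — missense.
Synonymous: 1 of 4.

1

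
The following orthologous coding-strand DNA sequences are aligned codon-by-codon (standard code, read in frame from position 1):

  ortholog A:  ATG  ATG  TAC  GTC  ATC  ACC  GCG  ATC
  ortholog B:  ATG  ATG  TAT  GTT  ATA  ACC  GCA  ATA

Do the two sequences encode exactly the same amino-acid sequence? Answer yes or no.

yes

Codon 1: ATG Met / ATG Met — identical.
Codon 2: ATG Met / ATG Met — identical.
Codon 3: TAC Tyr / TAT Tyr — synonymous.
Codon 4: GTC Val / GTT Val — synonymous.
Codon 5: ATC Ile / ATA Ile — synonymous.
Codon 6: ACC Thr / ACC Thr — identical.
Codon 7: GCG Ala / GCA Ala — synonymous.
Codon 8: ATC Ile / ATA Ile — synonymous.
Nonsynonymous differences: 0 → same protein.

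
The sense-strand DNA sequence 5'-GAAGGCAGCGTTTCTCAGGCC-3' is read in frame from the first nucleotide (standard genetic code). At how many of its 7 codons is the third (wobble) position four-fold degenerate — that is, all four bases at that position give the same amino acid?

Codon 1 GAA (Glu): third position 2-fold.
Codon 2 GGC (Gly): third position 4-fold.
Codon 3 AGC (Ser): third position 2-fold.
Codon 4 GTT (Val): third position 4-fold.
Codon 5 TCT (Ser): third position 4-fold.
Codon 6 CAG (Gln): third position 2-fold.
Codon 7 GCC (Ala): third position 4-fold.
Four-fold degenerate third positions: 4.

4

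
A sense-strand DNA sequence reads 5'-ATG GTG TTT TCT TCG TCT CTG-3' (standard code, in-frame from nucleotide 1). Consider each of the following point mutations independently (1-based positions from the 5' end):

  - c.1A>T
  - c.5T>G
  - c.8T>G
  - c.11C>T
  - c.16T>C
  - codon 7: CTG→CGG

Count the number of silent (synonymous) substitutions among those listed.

Codon 1: ATG (Met) → TTG (Leu) — missense.
Codon 2: GTG (Val) → GGG (Gly) — missense.
Codon 3: TTT (Phe) → TGT (Cys) — missense.
Codon 4: TCT (Ser) → TTT (Phe) — missense.
Codon 6: TCT (Ser) → CCT (Pro) — missense.
Codon 7: CTG (Leu) → CGG (Arg) — missense.
Synonymous: 0 of 6.

0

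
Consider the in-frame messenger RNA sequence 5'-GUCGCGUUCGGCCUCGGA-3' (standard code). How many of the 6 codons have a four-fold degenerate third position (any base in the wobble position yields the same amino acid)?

Codon 1 GUC (Val): third position 4-fold.
Codon 2 GCG (Ala): third position 4-fold.
Codon 3 UUC (Phe): third position 2-fold.
Codon 4 GGC (Gly): third position 4-fold.
Codon 5 CUC (Leu): third position 4-fold.
Codon 6 GGA (Gly): third position 4-fold.
Four-fold degenerate third positions: 5.

5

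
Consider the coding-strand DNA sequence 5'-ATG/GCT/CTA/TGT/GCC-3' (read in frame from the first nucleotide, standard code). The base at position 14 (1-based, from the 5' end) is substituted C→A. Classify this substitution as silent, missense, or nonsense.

missense

Position 14 falls in codon 5: GCC → Ala.
After the substitution the codon is GAC → Asp.
Ala ≠ Asp, so this is a missense mutation.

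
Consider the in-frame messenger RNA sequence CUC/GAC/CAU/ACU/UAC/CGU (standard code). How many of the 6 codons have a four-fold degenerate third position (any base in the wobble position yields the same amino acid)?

3

Codon 1 CUC (Leu): third position 4-fold.
Codon 2 GAC (Asp): third position 2-fold.
Codon 3 CAU (His): third position 2-fold.
Codon 4 ACU (Thr): third position 4-fold.
Codon 5 UAC (Tyr): third position 2-fold.
Codon 6 CGU (Arg): third position 4-fold.
Four-fold degenerate third positions: 3.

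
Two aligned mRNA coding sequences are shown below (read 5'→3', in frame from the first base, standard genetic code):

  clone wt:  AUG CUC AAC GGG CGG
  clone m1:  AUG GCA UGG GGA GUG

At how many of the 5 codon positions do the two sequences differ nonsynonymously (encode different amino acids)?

Codon 1: AUG Met / AUG Met — identical.
Codon 2: CUC Leu / GCA Ala — nonsynonymous.
Codon 3: AAC Asn / UGG Trp — nonsynonymous.
Codon 4: GGG Gly / GGA Gly — synonymous.
Codon 5: CGG Arg / GUG Val — nonsynonymous.
Nonsynonymous differences: 3.

3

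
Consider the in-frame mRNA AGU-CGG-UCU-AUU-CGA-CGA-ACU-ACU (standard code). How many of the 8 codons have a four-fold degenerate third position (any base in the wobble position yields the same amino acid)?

Codon 1 AGU (Ser): third position 2-fold.
Codon 2 CGG (Arg): third position 4-fold.
Codon 3 UCU (Ser): third position 4-fold.
Codon 4 AUU (Ile): third position 3-fold.
Codon 5 CGA (Arg): third position 4-fold.
Codon 6 CGA (Arg): third position 4-fold.
Codon 7 ACU (Thr): third position 4-fold.
Codon 8 ACU (Thr): third position 4-fold.
Four-fold degenerate third positions: 6.

6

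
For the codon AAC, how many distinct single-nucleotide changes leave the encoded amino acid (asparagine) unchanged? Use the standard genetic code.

1

Position 1: none → 0 synonymous.
Position 2: none → 0 synonymous.
Position 3: AAU → 1 synonymous.
Total: 0 + 0 + 1 = 1.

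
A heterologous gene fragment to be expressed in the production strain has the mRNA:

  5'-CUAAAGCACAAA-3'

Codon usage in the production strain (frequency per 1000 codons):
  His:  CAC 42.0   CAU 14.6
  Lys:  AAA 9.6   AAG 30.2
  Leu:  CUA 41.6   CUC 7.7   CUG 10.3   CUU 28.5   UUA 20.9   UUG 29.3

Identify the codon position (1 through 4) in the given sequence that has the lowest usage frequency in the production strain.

Codon 1 CUA (Leu): 41.6 per 1000.
Codon 2 AAG (Lys): 30.2 per 1000.
Codon 3 CAC (His): 42.0 per 1000.
Codon 4 AAA (Lys): 9.6 per 1000.
Lowest frequency is 9.6 at codon 4.

4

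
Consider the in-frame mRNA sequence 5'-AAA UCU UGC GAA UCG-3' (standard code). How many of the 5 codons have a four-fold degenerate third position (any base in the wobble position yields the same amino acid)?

2

Codon 1 AAA (Lys): third position 2-fold.
Codon 2 UCU (Ser): third position 4-fold.
Codon 3 UGC (Cys): third position 2-fold.
Codon 4 GAA (Glu): third position 2-fold.
Codon 5 UCG (Ser): third position 4-fold.
Four-fold degenerate third positions: 2.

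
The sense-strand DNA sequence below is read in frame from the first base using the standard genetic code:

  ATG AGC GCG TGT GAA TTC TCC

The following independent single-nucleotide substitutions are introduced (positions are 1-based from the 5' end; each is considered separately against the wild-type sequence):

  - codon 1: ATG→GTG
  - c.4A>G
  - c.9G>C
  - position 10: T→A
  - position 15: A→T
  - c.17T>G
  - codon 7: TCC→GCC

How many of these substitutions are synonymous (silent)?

Codon 1: ATG (Met) → GTG (Val) — missense.
Codon 2: AGC (Ser) → GGC (Gly) — missense.
Codon 3: GCG (Ala) → GCC (Ala) — synonymous.
Codon 4: TGT (Cys) → AGT (Ser) — missense.
Codon 5: GAA (Glu) → GAT (Asp) — missense.
Codon 6: TTC (Phe) → TGC (Cys) — missense.
Codon 7: TCC (Ser) → GCC (Ala) — missense.
Synonymous: 1 of 7.

1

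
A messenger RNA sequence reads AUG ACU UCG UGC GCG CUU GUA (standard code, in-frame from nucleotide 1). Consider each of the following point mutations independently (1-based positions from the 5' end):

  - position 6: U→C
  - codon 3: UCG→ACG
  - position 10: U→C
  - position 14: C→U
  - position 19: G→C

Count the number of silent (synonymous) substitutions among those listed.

Codon 2: ACU (Thr) → ACC (Thr) — synonymous.
Codon 3: UCG (Ser) → ACG (Thr) — missense.
Codon 4: UGC (Cys) → CGC (Arg) — missense.
Codon 5: GCG (Ala) → GUG (Val) — missense.
Codon 7: GUA (Val) → CUA (Leu) — missense.
Synonymous: 1 of 5.

1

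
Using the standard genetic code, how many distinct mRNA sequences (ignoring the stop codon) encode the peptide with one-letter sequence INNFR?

144

Ile: 3 codons.
Asn: 2 codons.
Asn: 2 codons.
Phe: 2 codons.
Arg: 6 codons.
3 × 2 × 2 × 2 × 6 = 144.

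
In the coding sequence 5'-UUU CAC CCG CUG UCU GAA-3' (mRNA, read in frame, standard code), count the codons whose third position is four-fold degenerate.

3

Codon 1 UUU (Phe): third position 2-fold.
Codon 2 CAC (His): third position 2-fold.
Codon 3 CCG (Pro): third position 4-fold.
Codon 4 CUG (Leu): third position 4-fold.
Codon 5 UCU (Ser): third position 4-fold.
Codon 6 GAA (Glu): third position 2-fold.
Four-fold degenerate third positions: 3.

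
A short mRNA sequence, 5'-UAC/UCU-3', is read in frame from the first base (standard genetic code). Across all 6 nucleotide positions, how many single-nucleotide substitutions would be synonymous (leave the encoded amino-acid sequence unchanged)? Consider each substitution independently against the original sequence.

Codon 1 (UAC, Tyr): 1 synonymous substitution.
Codon 2 (UCU, Ser): 3 synonymous substitutions.
Total: 1 + 3 = 4.

4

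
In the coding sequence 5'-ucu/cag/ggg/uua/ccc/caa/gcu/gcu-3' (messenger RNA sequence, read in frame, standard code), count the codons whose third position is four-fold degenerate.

Codon 1 UCU (Ser): third position 4-fold.
Codon 2 CAG (Gln): third position 2-fold.
Codon 3 GGG (Gly): third position 4-fold.
Codon 4 UUA (Leu): third position 2-fold.
Codon 5 CCC (Pro): third position 4-fold.
Codon 6 CAA (Gln): third position 2-fold.
Codon 7 GCU (Ala): third position 4-fold.
Codon 8 GCU (Ala): third position 4-fold.
Four-fold degenerate third positions: 5.

5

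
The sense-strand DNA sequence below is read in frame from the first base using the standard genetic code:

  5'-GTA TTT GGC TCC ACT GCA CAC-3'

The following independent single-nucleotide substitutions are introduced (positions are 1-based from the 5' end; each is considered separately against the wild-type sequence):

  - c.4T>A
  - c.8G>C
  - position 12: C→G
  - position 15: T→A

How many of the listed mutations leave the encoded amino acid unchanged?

2

Codon 2: TTT (Phe) → ATT (Ile) — missense.
Codon 3: GGC (Gly) → GCC (Ala) — missense.
Codon 4: TCC (Ser) → TCG (Ser) — synonymous.
Codon 5: ACT (Thr) → ACA (Thr) — synonymous.
Synonymous: 2 of 4.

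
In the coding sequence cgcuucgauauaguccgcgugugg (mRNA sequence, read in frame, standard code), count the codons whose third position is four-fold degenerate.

Codon 1 CGC (Arg): third position 4-fold.
Codon 2 UUC (Phe): third position 2-fold.
Codon 3 GAU (Asp): third position 2-fold.
Codon 4 AUA (Ile): third position 3-fold.
Codon 5 GUC (Val): third position 4-fold.
Codon 6 CGC (Arg): third position 4-fold.
Codon 7 GUG (Val): third position 4-fold.
Codon 8 UGG (Trp): third position 1-fold.
Four-fold degenerate third positions: 4.

4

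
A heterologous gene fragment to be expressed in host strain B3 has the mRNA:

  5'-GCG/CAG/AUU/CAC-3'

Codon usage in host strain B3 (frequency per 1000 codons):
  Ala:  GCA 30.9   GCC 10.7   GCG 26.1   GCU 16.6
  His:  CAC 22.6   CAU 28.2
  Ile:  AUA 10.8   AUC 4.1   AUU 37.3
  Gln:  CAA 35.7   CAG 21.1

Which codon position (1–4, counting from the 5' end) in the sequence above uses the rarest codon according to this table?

2

Codon 1 GCG (Ala): 26.1 per 1000.
Codon 2 CAG (Gln): 21.1 per 1000.
Codon 3 AUU (Ile): 37.3 per 1000.
Codon 4 CAC (His): 22.6 per 1000.
Lowest frequency is 21.1 at codon 2.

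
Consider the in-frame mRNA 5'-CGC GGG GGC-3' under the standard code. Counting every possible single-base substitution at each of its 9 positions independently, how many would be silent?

9

Codon 1 (CGC, Arg): 3 synonymous substitutions.
Codon 2 (GGG, Gly): 3 synonymous substitutions.
Codon 3 (GGC, Gly): 3 synonymous substitutions.
Total: 3 + 3 + 3 = 9.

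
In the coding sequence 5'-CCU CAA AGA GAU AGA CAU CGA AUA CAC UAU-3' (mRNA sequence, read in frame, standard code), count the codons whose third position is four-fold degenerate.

2

Codon 1 CCU (Pro): third position 4-fold.
Codon 2 CAA (Gln): third position 2-fold.
Codon 3 AGA (Arg): third position 2-fold.
Codon 4 GAU (Asp): third position 2-fold.
Codon 5 AGA (Arg): third position 2-fold.
Codon 6 CAU (His): third position 2-fold.
Codon 7 CGA (Arg): third position 4-fold.
Codon 8 AUA (Ile): third position 3-fold.
Codon 9 CAC (His): third position 2-fold.
Codon 10 UAU (Tyr): third position 2-fold.
Four-fold degenerate third positions: 2.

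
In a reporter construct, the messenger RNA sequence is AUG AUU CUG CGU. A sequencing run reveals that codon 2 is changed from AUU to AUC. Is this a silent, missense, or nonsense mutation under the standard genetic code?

Position 6 falls in codon 2: AUU → Ile.
After the substitution the codon is AUC → Ile.
Both encode Ile, so the change is synonymous.

silent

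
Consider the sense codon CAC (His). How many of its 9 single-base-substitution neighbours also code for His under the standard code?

1

Position 1: none → 0 synonymous.
Position 2: none → 0 synonymous.
Position 3: CAU → 1 synonymous.
Total: 0 + 0 + 1 = 1.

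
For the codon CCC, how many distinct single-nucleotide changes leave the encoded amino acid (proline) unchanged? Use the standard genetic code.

3

Position 1: none → 0 synonymous.
Position 2: none → 0 synonymous.
Position 3: CCU, CCA, CCG → 3 synonymous.
Total: 0 + 0 + 3 = 3.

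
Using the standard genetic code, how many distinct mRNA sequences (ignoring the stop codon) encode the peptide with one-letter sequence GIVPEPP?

Gly: 4 codons.
Ile: 3 codons.
Val: 4 codons.
Pro: 4 codons.
Glu: 2 codons.
Pro: 4 codons.
Pro: 4 codons.
4 × 3 × 4 × 4 × 2 × 4 × 4 = 6144.

6144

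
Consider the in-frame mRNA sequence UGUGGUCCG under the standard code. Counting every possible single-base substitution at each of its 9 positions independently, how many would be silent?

Codon 1 (UGU, Cys): 1 synonymous substitution.
Codon 2 (GGU, Gly): 3 synonymous substitutions.
Codon 3 (CCG, Pro): 3 synonymous substitutions.
Total: 1 + 3 + 3 = 7.

7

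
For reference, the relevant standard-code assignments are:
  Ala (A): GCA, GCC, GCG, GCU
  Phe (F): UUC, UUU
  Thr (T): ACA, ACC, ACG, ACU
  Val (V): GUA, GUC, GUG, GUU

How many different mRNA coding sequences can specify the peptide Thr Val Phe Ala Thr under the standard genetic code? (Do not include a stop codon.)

Thr: 4 codons.
Val: 4 codons.
Phe: 2 codons.
Ala: 4 codons.
Thr: 4 codons.
4 × 4 × 2 × 4 × 4 = 512.

512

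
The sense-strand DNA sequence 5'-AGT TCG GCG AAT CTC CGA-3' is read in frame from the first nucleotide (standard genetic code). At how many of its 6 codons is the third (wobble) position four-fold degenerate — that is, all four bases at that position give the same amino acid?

Codon 1 AGT (Ser): third position 2-fold.
Codon 2 TCG (Ser): third position 4-fold.
Codon 3 GCG (Ala): third position 4-fold.
Codon 4 AAT (Asn): third position 2-fold.
Codon 5 CTC (Leu): third position 4-fold.
Codon 6 CGA (Arg): third position 4-fold.
Four-fold degenerate third positions: 4.

4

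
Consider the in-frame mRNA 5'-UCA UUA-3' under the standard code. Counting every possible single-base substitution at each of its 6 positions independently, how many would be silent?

5

Codon 1 (UCA, Ser): 3 synonymous substitutions.
Codon 2 (UUA, Leu): 2 synonymous substitutions.
Total: 3 + 2 = 5.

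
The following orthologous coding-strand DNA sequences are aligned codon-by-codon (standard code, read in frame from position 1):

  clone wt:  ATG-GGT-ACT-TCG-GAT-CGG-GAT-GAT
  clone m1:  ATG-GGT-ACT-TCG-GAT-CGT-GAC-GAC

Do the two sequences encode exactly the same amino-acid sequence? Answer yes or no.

Codon 1: ATG Met / ATG Met — identical.
Codon 2: GGT Gly / GGT Gly — identical.
Codon 3: ACT Thr / ACT Thr — identical.
Codon 4: TCG Ser / TCG Ser — identical.
Codon 5: GAT Asp / GAT Asp — identical.
Codon 6: CGG Arg / CGT Arg — synonymous.
Codon 7: GAT Asp / GAC Asp — synonymous.
Codon 8: GAT Asp / GAC Asp — synonymous.
Nonsynonymous differences: 0 → same protein.

yes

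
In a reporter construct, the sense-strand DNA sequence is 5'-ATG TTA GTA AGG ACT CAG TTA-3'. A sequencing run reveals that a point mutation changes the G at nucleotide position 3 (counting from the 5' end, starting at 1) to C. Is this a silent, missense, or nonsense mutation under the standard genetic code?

Position 3 falls in codon 1: ATG → Met.
After the substitution the codon is ATC → Ile.
Met ≠ Ile, so this is a missense mutation.

missense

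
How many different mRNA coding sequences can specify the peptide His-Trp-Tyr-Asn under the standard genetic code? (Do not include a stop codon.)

8

His: 2 codons.
Trp: 1 codon.
Tyr: 2 codons.
Asn: 2 codons.
2 × 1 × 2 × 2 = 8.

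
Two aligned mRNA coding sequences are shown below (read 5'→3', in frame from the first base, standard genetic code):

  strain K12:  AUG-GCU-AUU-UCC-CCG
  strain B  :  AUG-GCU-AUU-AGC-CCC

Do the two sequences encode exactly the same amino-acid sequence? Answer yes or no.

yes

Codon 1: AUG Met / AUG Met — identical.
Codon 2: GCU Ala / GCU Ala — identical.
Codon 3: AUU Ile / AUU Ile — identical.
Codon 4: UCC Ser / AGC Ser — synonymous.
Codon 5: CCG Pro / CCC Pro — synonymous.
Nonsynonymous differences: 0 → same protein.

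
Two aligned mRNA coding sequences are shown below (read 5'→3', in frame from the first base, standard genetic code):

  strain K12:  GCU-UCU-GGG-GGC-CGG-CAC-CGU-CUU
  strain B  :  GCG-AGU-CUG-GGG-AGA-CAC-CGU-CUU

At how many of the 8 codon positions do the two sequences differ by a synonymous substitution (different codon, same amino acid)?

4

Codon 1: GCU Ala / GCG Ala — synonymous.
Codon 2: UCU Ser / AGU Ser — synonymous.
Codon 3: GGG Gly / CUG Leu — nonsynonymous.
Codon 4: GGC Gly / GGG Gly — synonymous.
Codon 5: CGG Arg / AGA Arg — synonymous.
Codon 6: CAC His / CAC His — identical.
Codon 7: CGU Arg / CGU Arg — identical.
Codon 8: CUU Leu / CUU Leu — identical.
Synonymous differences: 4.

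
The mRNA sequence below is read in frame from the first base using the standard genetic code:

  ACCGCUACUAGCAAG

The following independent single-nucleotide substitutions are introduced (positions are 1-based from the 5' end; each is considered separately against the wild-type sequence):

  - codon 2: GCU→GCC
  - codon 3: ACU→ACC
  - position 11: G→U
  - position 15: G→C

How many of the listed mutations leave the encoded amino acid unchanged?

2

Codon 2: GCU (Ala) → GCC (Ala) — synonymous.
Codon 3: ACU (Thr) → ACC (Thr) — synonymous.
Codon 4: AGC (Ser) → AUC (Ile) — missense.
Codon 5: AAG (Lys) → AAC (Asn) — missense.
Synonymous: 2 of 4.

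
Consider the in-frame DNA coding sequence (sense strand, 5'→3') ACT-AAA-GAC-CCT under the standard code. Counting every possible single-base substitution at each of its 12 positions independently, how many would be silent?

8

Codon 1 (ACT, Thr): 3 synonymous substitutions.
Codon 2 (AAA, Lys): 1 synonymous substitution.
Codon 3 (GAC, Asp): 1 synonymous substitution.
Codon 4 (CCT, Pro): 3 synonymous substitutions.
Total: 3 + 1 + 1 + 3 = 8.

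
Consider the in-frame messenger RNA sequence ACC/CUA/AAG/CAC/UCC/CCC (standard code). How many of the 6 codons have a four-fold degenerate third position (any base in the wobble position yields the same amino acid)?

4

Codon 1 ACC (Thr): third position 4-fold.
Codon 2 CUA (Leu): third position 4-fold.
Codon 3 AAG (Lys): third position 2-fold.
Codon 4 CAC (His): third position 2-fold.
Codon 5 UCC (Ser): third position 4-fold.
Codon 6 CCC (Pro): third position 4-fold.
Four-fold degenerate third positions: 4.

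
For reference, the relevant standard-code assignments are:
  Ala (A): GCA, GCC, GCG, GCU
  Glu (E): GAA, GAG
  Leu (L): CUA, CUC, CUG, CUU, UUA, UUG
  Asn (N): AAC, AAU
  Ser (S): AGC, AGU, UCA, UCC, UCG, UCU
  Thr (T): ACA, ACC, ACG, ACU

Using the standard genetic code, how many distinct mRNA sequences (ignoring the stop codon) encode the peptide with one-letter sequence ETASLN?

2304

Glu: 2 codons.
Thr: 4 codons.
Ala: 4 codons.
Ser: 6 codons.
Leu: 6 codons.
Asn: 2 codons.
2 × 4 × 4 × 6 × 6 × 2 = 2304.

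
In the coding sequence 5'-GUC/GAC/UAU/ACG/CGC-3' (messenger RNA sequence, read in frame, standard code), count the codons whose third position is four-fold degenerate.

Codon 1 GUC (Val): third position 4-fold.
Codon 2 GAC (Asp): third position 2-fold.
Codon 3 UAU (Tyr): third position 2-fold.
Codon 4 ACG (Thr): third position 4-fold.
Codon 5 CGC (Arg): third position 4-fold.
Four-fold degenerate third positions: 3.

3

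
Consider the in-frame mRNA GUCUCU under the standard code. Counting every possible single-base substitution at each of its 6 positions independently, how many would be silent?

6

Codon 1 (GUC, Val): 3 synonymous substitutions.
Codon 2 (UCU, Ser): 3 synonymous substitutions.
Total: 3 + 3 = 6.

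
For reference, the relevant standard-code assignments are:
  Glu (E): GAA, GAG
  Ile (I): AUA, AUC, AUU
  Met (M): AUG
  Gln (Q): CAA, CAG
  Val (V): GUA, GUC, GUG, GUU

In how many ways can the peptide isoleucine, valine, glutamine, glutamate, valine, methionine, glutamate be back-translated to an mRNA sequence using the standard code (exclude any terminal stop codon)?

Ile: 3 codons.
Val: 4 codons.
Gln: 2 codons.
Glu: 2 codons.
Val: 4 codons.
Met: 1 codon.
Glu: 2 codons.
3 × 4 × 2 × 2 × 4 × 1 × 2 = 384.

384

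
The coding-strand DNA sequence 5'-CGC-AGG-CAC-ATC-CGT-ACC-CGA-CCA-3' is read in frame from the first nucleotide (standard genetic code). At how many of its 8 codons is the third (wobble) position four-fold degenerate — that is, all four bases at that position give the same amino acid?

5

Codon 1 CGC (Arg): third position 4-fold.
Codon 2 AGG (Arg): third position 2-fold.
Codon 3 CAC (His): third position 2-fold.
Codon 4 ATC (Ile): third position 3-fold.
Codon 5 CGT (Arg): third position 4-fold.
Codon 6 ACC (Thr): third position 4-fold.
Codon 7 CGA (Arg): third position 4-fold.
Codon 8 CCA (Pro): third position 4-fold.
Four-fold degenerate third positions: 5.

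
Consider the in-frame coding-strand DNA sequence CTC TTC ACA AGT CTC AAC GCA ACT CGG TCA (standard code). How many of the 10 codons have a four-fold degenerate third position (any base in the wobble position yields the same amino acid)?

Codon 1 CTC (Leu): third position 4-fold.
Codon 2 TTC (Phe): third position 2-fold.
Codon 3 ACA (Thr): third position 4-fold.
Codon 4 AGT (Ser): third position 2-fold.
Codon 5 CTC (Leu): third position 4-fold.
Codon 6 AAC (Asn): third position 2-fold.
Codon 7 GCA (Ala): third position 4-fold.
Codon 8 ACT (Thr): third position 4-fold.
Codon 9 CGG (Arg): third position 4-fold.
Codon 10 TCA (Ser): third position 4-fold.
Four-fold degenerate third positions: 7.

7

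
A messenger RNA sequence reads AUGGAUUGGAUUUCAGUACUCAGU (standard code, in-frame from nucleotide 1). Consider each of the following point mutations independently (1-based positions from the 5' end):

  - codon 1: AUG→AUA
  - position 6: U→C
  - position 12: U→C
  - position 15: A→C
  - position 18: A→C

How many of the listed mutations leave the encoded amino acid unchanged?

4

Codon 1: AUG (Met) → AUA (Ile) — missense.
Codon 2: GAU (Asp) → GAC (Asp) — synonymous.
Codon 4: AUU (Ile) → AUC (Ile) — synonymous.
Codon 5: UCA (Ser) → UCC (Ser) — synonymous.
Codon 6: GUA (Val) → GUC (Val) — synonymous.
Synonymous: 4 of 5.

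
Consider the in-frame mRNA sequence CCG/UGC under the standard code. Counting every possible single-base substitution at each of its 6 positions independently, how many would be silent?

4

Codon 1 (CCG, Pro): 3 synonymous substitutions.
Codon 2 (UGC, Cys): 1 synonymous substitution.
Total: 3 + 1 = 4.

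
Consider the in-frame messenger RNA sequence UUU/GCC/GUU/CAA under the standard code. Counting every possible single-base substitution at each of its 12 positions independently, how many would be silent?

Codon 1 (UUU, Phe): 1 synonymous substitution.
Codon 2 (GCC, Ala): 3 synonymous substitutions.
Codon 3 (GUU, Val): 3 synonymous substitutions.
Codon 4 (CAA, Gln): 1 synonymous substitution.
Total: 1 + 3 + 3 + 1 = 8.

8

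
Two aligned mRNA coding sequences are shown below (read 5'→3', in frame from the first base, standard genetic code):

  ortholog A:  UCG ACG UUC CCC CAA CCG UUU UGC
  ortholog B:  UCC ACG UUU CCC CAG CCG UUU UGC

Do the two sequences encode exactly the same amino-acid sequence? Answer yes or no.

Codon 1: UCG Ser / UCC Ser — synonymous.
Codon 2: ACG Thr / ACG Thr — identical.
Codon 3: UUC Phe / UUU Phe — synonymous.
Codon 4: CCC Pro / CCC Pro — identical.
Codon 5: CAA Gln / CAG Gln — synonymous.
Codon 6: CCG Pro / CCG Pro — identical.
Codon 7: UUU Phe / UUU Phe — identical.
Codon 8: UGC Cys / UGC Cys — identical.
Nonsynonymous differences: 0 → same protein.

yes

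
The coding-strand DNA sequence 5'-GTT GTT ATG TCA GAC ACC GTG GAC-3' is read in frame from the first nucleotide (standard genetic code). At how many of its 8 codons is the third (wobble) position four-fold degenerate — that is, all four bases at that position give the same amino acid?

Codon 1 GTT (Val): third position 4-fold.
Codon 2 GTT (Val): third position 4-fold.
Codon 3 ATG (Met): third position 1-fold.
Codon 4 TCA (Ser): third position 4-fold.
Codon 5 GAC (Asp): third position 2-fold.
Codon 6 ACC (Thr): third position 4-fold.
Codon 7 GTG (Val): third position 4-fold.
Codon 8 GAC (Asp): third position 2-fold.
Four-fold degenerate third positions: 5.

5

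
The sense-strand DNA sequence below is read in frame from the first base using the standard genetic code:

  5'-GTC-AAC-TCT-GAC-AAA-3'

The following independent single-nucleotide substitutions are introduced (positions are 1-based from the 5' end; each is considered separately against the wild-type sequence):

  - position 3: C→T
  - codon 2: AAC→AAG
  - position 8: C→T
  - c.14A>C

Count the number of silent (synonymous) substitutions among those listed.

Codon 1: GTC (Val) → GTT (Val) — synonymous.
Codon 2: AAC (Asn) → AAG (Lys) — missense.
Codon 3: TCT (Ser) → TTT (Phe) — missense.
Codon 5: AAA (Lys) → ACA (Thr) — missense.
Synonymous: 1 of 4.

1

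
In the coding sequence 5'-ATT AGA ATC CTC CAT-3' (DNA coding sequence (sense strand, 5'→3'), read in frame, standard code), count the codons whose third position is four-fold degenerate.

Codon 1 ATT (Ile): third position 3-fold.
Codon 2 AGA (Arg): third position 2-fold.
Codon 3 ATC (Ile): third position 3-fold.
Codon 4 CTC (Leu): third position 4-fold.
Codon 5 CAT (His): third position 2-fold.
Four-fold degenerate third positions: 1.

1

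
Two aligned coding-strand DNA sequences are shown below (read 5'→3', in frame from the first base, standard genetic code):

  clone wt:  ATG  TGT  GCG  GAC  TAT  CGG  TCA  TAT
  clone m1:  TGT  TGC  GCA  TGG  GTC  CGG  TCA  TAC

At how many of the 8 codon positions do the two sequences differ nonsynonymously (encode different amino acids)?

3

Codon 1: ATG Met / TGT Cys — nonsynonymous.
Codon 2: TGT Cys / TGC Cys — synonymous.
Codon 3: GCG Ala / GCA Ala — synonymous.
Codon 4: GAC Asp / TGG Trp — nonsynonymous.
Codon 5: TAT Tyr / GTC Val — nonsynonymous.
Codon 6: CGG Arg / CGG Arg — identical.
Codon 7: TCA Ser / TCA Ser — identical.
Codon 8: TAT Tyr / TAC Tyr — synonymous.
Nonsynonymous differences: 3.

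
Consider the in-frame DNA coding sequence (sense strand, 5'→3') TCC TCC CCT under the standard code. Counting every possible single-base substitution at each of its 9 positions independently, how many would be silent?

9

Codon 1 (TCC, Ser): 3 synonymous substitutions.
Codon 2 (TCC, Ser): 3 synonymous substitutions.
Codon 3 (CCT, Pro): 3 synonymous substitutions.
Total: 3 + 3 + 3 = 9.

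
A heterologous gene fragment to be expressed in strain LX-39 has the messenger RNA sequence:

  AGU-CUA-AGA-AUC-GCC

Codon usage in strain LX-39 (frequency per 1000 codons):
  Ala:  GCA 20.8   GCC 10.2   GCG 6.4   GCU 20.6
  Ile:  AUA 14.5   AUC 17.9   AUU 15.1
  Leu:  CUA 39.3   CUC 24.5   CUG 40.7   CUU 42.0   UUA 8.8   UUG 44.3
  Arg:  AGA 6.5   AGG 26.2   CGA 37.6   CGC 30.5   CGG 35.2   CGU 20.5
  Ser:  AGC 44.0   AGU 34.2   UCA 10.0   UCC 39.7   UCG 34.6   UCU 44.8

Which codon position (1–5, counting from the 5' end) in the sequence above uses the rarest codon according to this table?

3

Codon 1 AGU (Ser): 34.2 per 1000.
Codon 2 CUA (Leu): 39.3 per 1000.
Codon 3 AGA (Arg): 6.5 per 1000.
Codon 4 AUC (Ile): 17.9 per 1000.
Codon 5 GCC (Ala): 10.2 per 1000.
Lowest frequency is 6.5 at codon 3.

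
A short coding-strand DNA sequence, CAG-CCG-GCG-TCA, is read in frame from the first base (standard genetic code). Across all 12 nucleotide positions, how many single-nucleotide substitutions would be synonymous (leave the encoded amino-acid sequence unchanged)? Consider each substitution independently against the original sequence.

Codon 1 (CAG, Gln): 1 synonymous substitution.
Codon 2 (CCG, Pro): 3 synonymous substitutions.
Codon 3 (GCG, Ala): 3 synonymous substitutions.
Codon 4 (TCA, Ser): 3 synonymous substitutions.
Total: 1 + 3 + 3 + 3 = 10.

10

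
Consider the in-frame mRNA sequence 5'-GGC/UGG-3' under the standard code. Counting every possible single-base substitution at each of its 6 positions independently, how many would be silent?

Codon 1 (GGC, Gly): 3 synonymous substitutions.
Codon 2 (UGG, Trp): 0 synonymous substitutions.
Total: 3 + 0 = 3.

3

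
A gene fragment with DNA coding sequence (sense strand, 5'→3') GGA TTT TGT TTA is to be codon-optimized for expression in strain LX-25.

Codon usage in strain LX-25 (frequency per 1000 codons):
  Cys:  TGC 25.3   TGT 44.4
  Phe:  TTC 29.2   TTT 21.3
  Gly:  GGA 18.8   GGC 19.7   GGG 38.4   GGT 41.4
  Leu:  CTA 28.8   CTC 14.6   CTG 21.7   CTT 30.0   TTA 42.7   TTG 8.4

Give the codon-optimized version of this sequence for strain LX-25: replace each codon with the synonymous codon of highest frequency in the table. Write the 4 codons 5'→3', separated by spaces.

GGT TTC TGT TTA

Codon 1 (Gly): best is GGT at 41.4.
Codon 2 (Phe): best is TTC at 29.2.
Codon 3 (Cys): best is TGT at 44.4.
Codon 4 (Leu): best is TTA at 42.7.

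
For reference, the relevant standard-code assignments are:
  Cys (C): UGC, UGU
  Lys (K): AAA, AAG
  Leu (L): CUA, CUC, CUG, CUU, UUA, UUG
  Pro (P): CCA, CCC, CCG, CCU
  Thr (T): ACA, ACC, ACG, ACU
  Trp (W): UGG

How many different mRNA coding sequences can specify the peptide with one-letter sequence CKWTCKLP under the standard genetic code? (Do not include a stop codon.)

Cys: 2 codons.
Lys: 2 codons.
Trp: 1 codon.
Thr: 4 codons.
Cys: 2 codons.
Lys: 2 codons.
Leu: 6 codons.
Pro: 4 codons.
2 × 2 × 1 × 4 × 2 × 2 × 6 × 4 = 1536.

1536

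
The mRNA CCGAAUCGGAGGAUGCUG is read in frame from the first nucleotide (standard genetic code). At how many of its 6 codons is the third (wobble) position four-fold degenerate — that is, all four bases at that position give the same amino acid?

Codon 1 CCG (Pro): third position 4-fold.
Codon 2 AAU (Asn): third position 2-fold.
Codon 3 CGG (Arg): third position 4-fold.
Codon 4 AGG (Arg): third position 2-fold.
Codon 5 AUG (Met): third position 1-fold.
Codon 6 CUG (Leu): third position 4-fold.
Four-fold degenerate third positions: 3.

3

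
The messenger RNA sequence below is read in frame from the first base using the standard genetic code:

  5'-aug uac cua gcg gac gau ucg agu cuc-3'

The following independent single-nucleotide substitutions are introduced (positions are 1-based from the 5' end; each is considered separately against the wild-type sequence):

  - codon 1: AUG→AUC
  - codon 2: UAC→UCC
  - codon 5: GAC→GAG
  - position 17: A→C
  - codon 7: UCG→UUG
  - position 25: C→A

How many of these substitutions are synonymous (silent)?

Codon 1: AUG (Met) → AUC (Ile) — missense.
Codon 2: UAC (Tyr) → UCC (Ser) — missense.
Codon 5: GAC (Asp) → GAG (Glu) — missense.
Codon 6: GAU (Asp) → GCU (Ala) — missense.
Codon 7: UCG (Ser) → UUG (Leu) — missense.
Codon 9: CUC (Leu) → AUC (Ile) — missense.
Synonymous: 0 of 6.

0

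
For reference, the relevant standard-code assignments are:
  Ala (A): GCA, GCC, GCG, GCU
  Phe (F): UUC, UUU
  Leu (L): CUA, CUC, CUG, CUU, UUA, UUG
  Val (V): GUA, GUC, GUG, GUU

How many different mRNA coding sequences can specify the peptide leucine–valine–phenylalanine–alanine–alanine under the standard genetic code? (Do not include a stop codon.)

768

Leu: 6 codons.
Val: 4 codons.
Phe: 2 codons.
Ala: 4 codons.
Ala: 4 codons.
6 × 4 × 2 × 4 × 4 = 768.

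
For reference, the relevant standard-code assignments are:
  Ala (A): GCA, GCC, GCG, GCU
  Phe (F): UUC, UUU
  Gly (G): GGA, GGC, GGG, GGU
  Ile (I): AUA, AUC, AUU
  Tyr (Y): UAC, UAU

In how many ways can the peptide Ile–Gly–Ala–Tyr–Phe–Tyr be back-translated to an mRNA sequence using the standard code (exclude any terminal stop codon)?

384

Ile: 3 codons.
Gly: 4 codons.
Ala: 4 codons.
Tyr: 2 codons.
Phe: 2 codons.
Tyr: 2 codons.
3 × 4 × 4 × 2 × 2 × 2 = 384.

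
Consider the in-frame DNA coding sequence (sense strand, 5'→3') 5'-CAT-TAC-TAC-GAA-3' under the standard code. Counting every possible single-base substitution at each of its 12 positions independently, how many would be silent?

Codon 1 (CAT, His): 1 synonymous substitution.
Codon 2 (TAC, Tyr): 1 synonymous substitution.
Codon 3 (TAC, Tyr): 1 synonymous substitution.
Codon 4 (GAA, Glu): 1 synonymous substitution.
Total: 1 + 1 + 1 + 1 = 4.

4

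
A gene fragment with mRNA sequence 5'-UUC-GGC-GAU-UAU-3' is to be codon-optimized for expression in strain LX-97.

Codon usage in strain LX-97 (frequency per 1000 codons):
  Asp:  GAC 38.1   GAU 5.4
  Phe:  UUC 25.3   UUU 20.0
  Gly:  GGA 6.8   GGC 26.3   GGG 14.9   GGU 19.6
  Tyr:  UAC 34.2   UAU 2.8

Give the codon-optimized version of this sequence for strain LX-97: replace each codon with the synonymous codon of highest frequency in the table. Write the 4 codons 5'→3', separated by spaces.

UUC GGC GAC UAC

Codon 1 (Phe): best is UUC at 25.3.
Codon 2 (Gly): best is GGC at 26.3.
Codon 3 (Asp): best is GAC at 38.1.
Codon 4 (Tyr): best is UAC at 34.2.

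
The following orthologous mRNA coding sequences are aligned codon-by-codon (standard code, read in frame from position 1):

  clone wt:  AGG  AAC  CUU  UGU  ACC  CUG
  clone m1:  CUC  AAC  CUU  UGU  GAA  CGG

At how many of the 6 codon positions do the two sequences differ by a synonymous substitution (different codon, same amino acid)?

Codon 1: AGG Arg / CUC Leu — nonsynonymous.
Codon 2: AAC Asn / AAC Asn — identical.
Codon 3: CUU Leu / CUU Leu — identical.
Codon 4: UGU Cys / UGU Cys — identical.
Codon 5: ACC Thr / GAA Glu — nonsynonymous.
Codon 6: CUG Leu / CGG Arg — nonsynonymous.
Synonymous differences: 0.

0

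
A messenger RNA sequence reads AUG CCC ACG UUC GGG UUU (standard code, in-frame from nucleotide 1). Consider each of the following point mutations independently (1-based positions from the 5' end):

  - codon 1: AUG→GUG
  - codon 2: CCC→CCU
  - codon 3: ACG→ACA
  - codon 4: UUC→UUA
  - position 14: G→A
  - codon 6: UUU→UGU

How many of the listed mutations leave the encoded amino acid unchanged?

2

Codon 1: AUG (Met) → GUG (Val) — missense.
Codon 2: CCC (Pro) → CCU (Pro) — synonymous.
Codon 3: ACG (Thr) → ACA (Thr) — synonymous.
Codon 4: UUC (Phe) → UUA (Leu) — missense.
Codon 5: GGG (Gly) → GAG (Glu) — missense.
Codon 6: UUU (Phe) → UGU (Cys) — missense.
Synonymous: 2 of 6.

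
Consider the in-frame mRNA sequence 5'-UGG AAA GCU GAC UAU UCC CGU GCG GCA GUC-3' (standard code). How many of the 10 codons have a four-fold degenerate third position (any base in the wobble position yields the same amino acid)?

Codon 1 UGG (Trp): third position 1-fold.
Codon 2 AAA (Lys): third position 2-fold.
Codon 3 GCU (Ala): third position 4-fold.
Codon 4 GAC (Asp): third position 2-fold.
Codon 5 UAU (Tyr): third position 2-fold.
Codon 6 UCC (Ser): third position 4-fold.
Codon 7 CGU (Arg): third position 4-fold.
Codon 8 GCG (Ala): third position 4-fold.
Codon 9 GCA (Ala): third position 4-fold.
Codon 10 GUC (Val): third position 4-fold.
Four-fold degenerate third positions: 6.

6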